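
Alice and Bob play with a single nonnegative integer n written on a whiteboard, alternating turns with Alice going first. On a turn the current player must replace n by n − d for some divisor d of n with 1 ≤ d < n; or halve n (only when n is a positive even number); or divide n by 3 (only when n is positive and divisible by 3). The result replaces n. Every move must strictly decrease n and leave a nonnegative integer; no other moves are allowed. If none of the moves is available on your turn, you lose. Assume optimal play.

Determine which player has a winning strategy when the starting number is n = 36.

Work bottom-up. With no move the player to move loses. Otherwise the position is W if at least one move leads to an L position for the opponent, and L if every move leads to a W.
n=0: no move → L
n=1: no move → L
n=2: W (go to 1, an L position)
n=3: W (go to 1, an L position)
n=4: L (options 2(W), 3(W) are all W)
n=5: W (go to 4, an L position)
n=6: W (go to 4, an L position)
n=7: L (sole option 6(W) is W)
n=8: W (go to 4, an L position)
n=9: L (options 3(W), 6(W), 8(W) are all W)
n=10: W (go to 9, an L position)
n=11: L (sole option 10(W) is W)
n=12: W (go to 4, an L position)
n=13: L (sole option 12(W) is W)
n=14: W (go to 7, an L position)
n=15: L (options 5(W), 10(W), 12(W), 14(W) are all W)
n=16: W (go to 15, an L position)
n=17: L (sole option 16(W) is W)
n=18: W (go to 9, an L position)
n=19: L (sole option 18(W) is W)
n=20: W (go to 15, an L position)
n=21: W (go to 7, an L position)
n=22: W (go to 11, an L position)
n=23: L (sole option 22(W) is W)
n=24: W (go to 23, an L position)
n=25: L (options 20(W), 24(W) are all W)
n=26: W (go to 13, an L position)
n=27: W (go to 9, an L position)
n=28: L (options 14(W), 21(W), 24(W), 26(W), 27(W) are all W)
n=29: W (go to 28, an L position)
n=30: W (go to 15, an L position)
n=31: L (sole option 30(W) is W)
n=32: W (go to 28, an L position)
n=33: W (go to 11, an L position)
n=34: W (go to 17, an L position)
n=35: W (go to 28, an L position)
n=36: L (options 12(W), 18(W), 24(W), 27(W), 30(W), 32(W), 33(W), 34(W), 35(W) are all W)
The starting position 36 is L: whatever Alice does, the opponent receives a W position.

Bob wins.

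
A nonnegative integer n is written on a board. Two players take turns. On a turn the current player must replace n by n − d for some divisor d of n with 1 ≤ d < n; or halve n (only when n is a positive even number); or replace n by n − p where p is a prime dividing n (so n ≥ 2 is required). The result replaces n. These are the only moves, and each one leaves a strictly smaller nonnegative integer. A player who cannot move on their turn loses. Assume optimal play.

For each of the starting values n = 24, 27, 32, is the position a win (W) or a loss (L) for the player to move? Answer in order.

Positions with no move are L. A position that does have a move is losing for the player to move precisely when every available move leads to a winning position for the opponent. Fill in the labels:
n=0: no move → L
n=1: no move → L
n=2: reaches L-position 0 → W
n=3: reaches L-position 0 → W
n=4: only reaches 2(W), 3(W), all W → L
n=5: reaches L-position 0 → W
n=6: reaches L-position 4 → W
n=7: reaches L-position 0 → W
n=8: reaches L-position 4 → W
n=9: only reaches 6(W), 8(W), all W → L
n=10: reaches L-position 9 → W
n=11: reaches L-position 0 → W
n=12: reaches L-position 9 → W
n=13: reaches L-position 0 → W
n=14: only reaches 7(W), 12(W), 13(W), all W → L
n=15: reaches L-position 14 → W
n=16: reaches L-position 14 → W
n=17: reaches L-position 0 → W
n=18: reaches L-position 9 → W
n=19: reaches L-position 0 → W
n=20: only reaches 10(W), 15(W), 16(W), 18(W), 19(W), all W → L
n=21: reaches L-position 14 → W
n=22: reaches L-position 20 → W
n=23: reaches L-position 0 → W
n=24: reaches L-position 20 → W
n=25: reaches L-position 20 → W
n=26: only reaches 13(W), 24(W), 25(W), all W → L
n=27: reaches L-position 26 → W
n=28: reaches L-position 14 → W
n=29: reaches L-position 0 → W
n=30: reaches L-position 20 → W
n=31: reaches L-position 0 → W
n=32: only reaches 16(W), 24(W), 28(W), 30(W), 31(W), all W → L

24: W, 27: W, 32: L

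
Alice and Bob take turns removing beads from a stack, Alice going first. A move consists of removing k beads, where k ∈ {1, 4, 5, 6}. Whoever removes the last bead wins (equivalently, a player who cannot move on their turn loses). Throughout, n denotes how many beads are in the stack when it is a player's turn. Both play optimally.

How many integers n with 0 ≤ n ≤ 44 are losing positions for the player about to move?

Positions with no move are L. A position that does have a move is losing for the player to move precisely when every available move leads to a winning position for the opponent. Fill in the labels:
n=0: no move → L
n=1: can move to 0, which is L ⇒ W
n=2: the only move is to 1(W), a W ⇒ L
n=3: can move to 2, which is L ⇒ W
n=4: can move to 0, which is L ⇒ W
n=5: can move to 0, which is L ⇒ W
n=6: can move to 2, which is L ⇒ W
n=7: can move to 2, which is L ⇒ W
n=8: can move to 2, which is L ⇒ W
n=9: moves to 8(W), 5(W), 4(W), 3(W); every one is W ⇒ L
n=10: can move to 9, which is L ⇒ W
n=11: moves to 10(W), 7(W), 6(W), 5(W); every one is W ⇒ L
n=12: can move to 11, which is L ⇒ W
n=13: can move to 9, which is L ⇒ W
n=14: can move to 9, which is L ⇒ W
n=15: can move to 11, which is L ⇒ W
n=16: can move to 11, which is L ⇒ W
n=17: can move to 11, which is L ⇒ W
n=18: moves to 17(W), 14(W), 13(W), 12(W); every one is W ⇒ L
n=19: can move to 18, which is L ⇒ W
n=20: moves to 19(W), 16(W), 15(W), 14(W); every one is W ⇒ L
n=21: can move to 20, which is L ⇒ W
n=22: can move to 18, which is L ⇒ W
n=23: can move to 18, which is L ⇒ W
n=24: can move to 20, which is L ⇒ W
n=25: can move to 20, which is L ⇒ W
n=26: can move to 20, which is L ⇒ W
n=27: moves to 26(W), 23(W), 22(W), 21(W); every one is W ⇒ L
n=28: can move to 27, which is L ⇒ W
n=29: moves to 28(W), 25(W), 24(W), 23(W); every one is W ⇒ L
n=30: can move to 29, which is L ⇒ W
n=31: can move to 27, which is L ⇒ W
n=32: can move to 27, which is L ⇒ W
n=33: can move to 29, which is L ⇒ W
n=34: can move to 29, which is L ⇒ W
n=35: can move to 29, which is L ⇒ W
n=36: moves to 35(W), 32(W), 31(W), 30(W); every one is W ⇒ L
n=37: can move to 36, which is L ⇒ W
n=38: moves to 37(W), 34(W), 33(W), 32(W); every one is W ⇒ L
n=39: can move to 38, which is L ⇒ W
n=40: can move to 36, which is L ⇒ W
n=41: can move to 36, which is L ⇒ W
n=42: can move to 38, which is L ⇒ W
n=43: can move to 38, which is L ⇒ W
n=44: can move to 38, which is L ⇒ W
L entries with 0 ≤ n ≤ 44: n = 0, 2, 9, 11, 18, 20, 27, 29, 36, 38; that makes 10.

10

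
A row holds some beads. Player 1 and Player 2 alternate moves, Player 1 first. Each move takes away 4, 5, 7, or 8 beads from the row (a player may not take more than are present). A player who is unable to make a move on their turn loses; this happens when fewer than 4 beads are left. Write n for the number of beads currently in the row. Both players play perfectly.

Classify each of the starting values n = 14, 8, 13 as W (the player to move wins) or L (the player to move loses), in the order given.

Positions with no move are L. A position that does have a move is losing for the player to move precisely when every available move leads to a winning position for the opponent. Fill in the labels:
n=0: no move → L
n=1: no move → L
n=2: no move → L
n=3: no move → L
n=4: can move to 0, which is L ⇒ W
n=5: can move to 1, which is L ⇒ W
n=6: can move to 2, which is L ⇒ W
n=7: can move to 3, which is L ⇒ W
n=8: can move to 3, which is L ⇒ W
n=9: can move to 2, which is L ⇒ W
n=10: can move to 3, which is L ⇒ W
n=11: can move to 3, which is L ⇒ W
n=12: moves to 8(W), 7(W), 5(W), 4(W); every one is W ⇒ L
n=13: moves to 9(W), 8(W), 6(W), 5(W); every one is W ⇒ L
n=14: moves to 10(W), 9(W), 7(W), 6(W); every one is W ⇒ L

14: L, 8: W, 13: L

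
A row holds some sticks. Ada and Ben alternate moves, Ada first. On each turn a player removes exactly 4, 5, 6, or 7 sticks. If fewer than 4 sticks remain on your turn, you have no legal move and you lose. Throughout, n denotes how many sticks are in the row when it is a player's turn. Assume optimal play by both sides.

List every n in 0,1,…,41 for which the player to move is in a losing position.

Use the standard recursion: the mover loses at a terminal position; elsewhere, the mover wins exactly when some move hands the opponent an L position.
n=0: no move → L
n=1: no move → L
n=2: no move → L
n=3: no move → L
n=4: W (go to 0, an L position)
n=5: W (go to 1, an L position)
n=6: W (go to 2, an L position)
n=7: W (go to 3, an L position)
n=8: W (go to 3, an L position)
n=9: W (go to 3, an L position)
n=10: W (go to 3, an L position)
n=11: L (options 7(W), 6(W), 5(W), 4(W) are all W)
n=12: L (options 8(W), 7(W), 6(W), 5(W) are all W)
n=13: L (options 9(W), 8(W), 7(W), 6(W) are all W)
n=14: L (options 10(W), 9(W), 8(W), 7(W) are all W)
n=15: W (go to 11, an L position)
n=16: W (go to 12, an L position)
n=17: W (go to 13, an L position)
n=18: W (go to 14, an L position)
n=19: W (go to 14, an L position)
n=20: W (go to 14, an L position)
n=21: W (go to 14, an L position)
n=22: L (options 18(W), 17(W), 16(W), 15(W) are all W)
n=23: L (options 19(W), 18(W), 17(W), 16(W) are all W)
n=24: L (options 20(W), 19(W), 18(W), 17(W) are all W)
n=25: L (options 21(W), 20(W), 19(W), 18(W) are all W)
n=26: W (go to 22, an L position)
n=27: W (go to 23, an L position)
n=28: W (go to 24, an L position)
n=29: W (go to 25, an L position)
n=30: W (go to 25, an L position)
n=31: W (go to 25, an L position)
n=32: W (go to 25, an L position)
n=33: L (options 29(W), 28(W), 27(W), 26(W) are all W)
n=34: L (options 30(W), 29(W), 28(W), 27(W) are all W)
n=35: L (options 31(W), 30(W), 29(W), 28(W) are all W)
n=36: L (options 32(W), 31(W), 30(W), 29(W) are all W)
n=37: W (go to 33, an L position)
n=38: W (go to 34, an L position)
n=39: W (go to 35, an L position)
n=40: W (go to 36, an L position)
n=41: W (go to 36, an L position)
Reading off the rows marked L gives the requested list; there are 16 such values of n.

0, 1, 2, 3, 11, 12, 13, 14, 22, 23, 24, 25, 33, 34, 35, 36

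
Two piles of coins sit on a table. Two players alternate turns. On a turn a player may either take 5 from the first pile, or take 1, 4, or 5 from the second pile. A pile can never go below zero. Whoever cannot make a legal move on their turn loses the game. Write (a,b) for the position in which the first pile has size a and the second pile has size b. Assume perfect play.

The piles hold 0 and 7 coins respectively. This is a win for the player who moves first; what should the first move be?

Label each position W (a win for the player to move) or L (a loss). A position with no legal move is L; any other position is W exactly when some move reaches an L, and L when every move reaches a W.
No move ever increases a pile, so every position that can arise here has a ≤ 0 and b ≤ 7; it is enough to label the cells with 0 ≤ a ≤ 0 and 0 ≤ b ≤ 7.
Every move lowers a or b (never raises either), so fill the grid row by row in increasing a, and left to right within a row: each cell's successors are then already labelled.
      b=0  b=1  b=2  b=3  b=4  b=5  b=6  b=7
a=0:    L    W    L    W    W    W    W    W
Cells with no legal move (terminal, hence L): (0,0).
The remaining L cells, each justified by listing all of its moves:
(0,2): only reaches (0,1)(W), which is W → L
Every other cell has at least one move into one of the L cells above, so it is W.
From (0,7), the L positions reachable in one move are: (0,2).

Move to (0,2).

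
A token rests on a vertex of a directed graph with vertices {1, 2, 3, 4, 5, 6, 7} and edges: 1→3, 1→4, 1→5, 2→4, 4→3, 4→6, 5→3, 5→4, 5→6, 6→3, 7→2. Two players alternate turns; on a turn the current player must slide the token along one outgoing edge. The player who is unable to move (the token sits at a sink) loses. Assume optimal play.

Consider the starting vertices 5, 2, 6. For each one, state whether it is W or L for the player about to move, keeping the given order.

5: W, 2: L, 6: W

Work bottom-up. With no move the player to move loses. Otherwise the position is W if at least one move leads to an L position for the opponent, and L if every move leads to a W.
Every edge goes from a vertex to one that appears earlier in the order 3, 6, 4, 5, 1, 2, 7, so processing vertices in that order labels each vertex after all of its successors.
3: no outgoing edge → L
6: →3(L), so W
4: →3(L), so W
5: →3(L), so W
1: →3(L), so W
2: →4(W) only, which is W, so L
7: →2(L), so W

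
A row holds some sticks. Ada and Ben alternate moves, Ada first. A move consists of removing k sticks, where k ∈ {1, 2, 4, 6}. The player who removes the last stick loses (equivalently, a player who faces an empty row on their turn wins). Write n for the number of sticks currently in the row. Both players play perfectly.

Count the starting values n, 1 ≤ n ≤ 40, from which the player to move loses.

10

Positions with no move are W. A position that does have a move is losing for the player to move precisely when every available move leads to a winning position for the opponent. Fill in the labels:
n=0: no move; the opponent has just taken the last stick and therefore loses → W
n=1: →0(W) only, which is W, so L
n=2: →1(L), so W
n=3: →1(L), so W
n=4: →3(W), 2(W), 0(W) — all W, so L
n=5: →4(L), so W
n=6: →4(L), so W
n=7: →1(L), so W
n=8: →4(L), so W
n=9: →8(W), 7(W), 5(W), 3(W) — all W, so L
n=10: →9(L), so W
n=11: →9(L), so W
n=12: →11(W), 10(W), 8(W), 6(W) — all W, so L
n=13: →12(L), so W
n=14: →12(L), so W
n=15: →9(L), so W
n=16: →12(L), so W
n=17: →16(W), 15(W), 13(W), 11(W) — all W, so L
n=18: →17(L), so W
n=19: →17(L), so W
n=20: →19(W), 18(W), 16(W), 14(W) — all W, so L
n=21: →20(L), so W
n=22: →20(L), so W
n=23: →17(L), so W
n=24: →20(L), so W
n=25: →24(W), 23(W), 21(W), 19(W) — all W, so L
n=26: →25(L), so W
n=27: →25(L), so W
n=28: →27(W), 26(W), 24(W), 22(W) — all W, so L
n=29: →28(L), so W
n=30: →28(L), so W
n=31: →25(L), so W
n=32: →28(L), so W
n=33: →32(W), 31(W), 29(W), 27(W) — all W, so L
n=34: →33(L), so W
n=35: →33(L), so W
n=36: →35(W), 34(W), 32(W), 30(W) — all W, so L
n=37: →36(L), so W
n=38: →36(L), so W
n=39: →33(L), so W
n=40: →36(L), so W
L entries with 1 ≤ n ≤ 40 (the range starts at n=1): n = 1, 4, 9, 12, 17, 20, 25, 28, 33, 36; that makes 10.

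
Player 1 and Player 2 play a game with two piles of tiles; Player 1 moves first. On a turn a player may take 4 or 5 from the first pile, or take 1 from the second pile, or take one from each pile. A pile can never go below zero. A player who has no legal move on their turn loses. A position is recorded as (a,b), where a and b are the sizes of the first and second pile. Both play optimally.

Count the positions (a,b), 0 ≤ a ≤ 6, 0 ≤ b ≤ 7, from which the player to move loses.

Positions with no move are L. A position that does have a move is losing for the player to move precisely when every available move leads to a winning position for the opponent. Fill in the labels:
Every move lowers a or b (never raises either), so fill the grid row by row in increasing a, and left to right within a row: each cell's successors are then already labelled.
      b=0  b=1  b=2  b=3  b=4  b=5  b=6  b=7
a=0:    L    W    L    W    L    W    L    W
a=1:    L    W    L    W    L    W    L    W
a=2:    L    W    L    W    L    W    L    W
a=3:    L    W    L    W    L    W    L    W
a=4:    W    W    W    W    W    W    W    W
a=5:    W    L    W    L    W    L    W    L
a=6:    W    L    W    L    W    L    W    L
Cells with no legal move (terminal, hence L): (0,0), (1,0), (2,0), (3,0).
The remaining L cells, each justified by listing all of its moves:
(0,2): L (sole option (0,1)(W) is W)
(0,4): L (sole option (0,3)(W) is W)
(0,6): L (sole option (0,5)(W) is W)
(1,2): L (options (1,1)(W), (0,1)(W) are all W)
(1,4): L (options (1,3)(W), (0,3)(W) are all W)
(1,6): L (options (1,5)(W), (0,5)(W) are all W)
(2,2): L (options (2,1)(W), (1,1)(W) are all W)
(2,4): L (options (2,3)(W), (1,3)(W) are all W)
(2,6): L (options (2,5)(W), (1,5)(W) are all W)
(3,2): L (options (3,1)(W), (2,1)(W) are all W)
(3,4): L (options (3,3)(W), (2,3)(W) are all W)
(3,6): L (options (3,5)(W), (2,5)(W) are all W)
(5,1): L (options (1,1)(W), (0,1)(W), (5,0)(W), (4,0)(W) are all W)
(5,3): L (options (1,3)(W), (0,3)(W), (5,2)(W), (4,2)(W) are all W)
(5,5): L (options (1,5)(W), (0,5)(W), (5,4)(W), (4,4)(W) are all W)
(5,7): L (options (1,7)(W), (0,7)(W), (5,6)(W), (4,6)(W) are all W)
(6,1): L (options (2,1)(W), (1,1)(W), (6,0)(W), (5,0)(W) are all W)
(6,3): L (options (2,3)(W), (1,3)(W), (6,2)(W), (5,2)(W) are all W)
(6,5): L (options (2,5)(W), (1,5)(W), (6,4)(W), (5,4)(W) are all W)
(6,7): L (options (2,7)(W), (1,7)(W), (6,6)(W), (5,6)(W) are all W)
Every other cell has at least one move into one of the L cells above, so it is W.
L cells per row: a=0: 4, a=1: 4, a=2: 4, a=3: 4, a=4: 0, a=5: 4, a=6: 4; total 24.

24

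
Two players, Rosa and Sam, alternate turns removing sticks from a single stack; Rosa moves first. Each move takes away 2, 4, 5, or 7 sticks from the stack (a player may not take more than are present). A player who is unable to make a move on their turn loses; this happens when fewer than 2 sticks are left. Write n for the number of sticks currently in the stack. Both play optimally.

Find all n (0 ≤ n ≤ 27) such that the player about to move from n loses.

0, 1, 9, 10, 18, 19, 27

Compute win/loss labels from the base case upward. A position with no move is L. Any other position is W if it can reach an L in one move, else L.
n=0: no move → L
n=1: no move → L
n=2: W (go to 0, an L position)
n=3: W (go to 1, an L position)
n=4: W (go to 0, an L position)
n=5: W (go to 1, an L position)
n=6: W (go to 1, an L position)
n=7: W (go to 0, an L position)
n=8: W (go to 1, an L position)
n=9: L (options 7(W), 5(W), 4(W), 2(W) are all W)
n=10: L (options 8(W), 6(W), 5(W), 3(W) are all W)
n=11: W (go to 9, an L position)
n=12: W (go to 10, an L position)
n=13: W (go to 9, an L position)
n=14: W (go to 10, an L position)
n=15: W (go to 10, an L position)
n=16: W (go to 9, an L position)
n=17: W (go to 10, an L position)
n=18: L (options 16(W), 14(W), 13(W), 11(W) are all W)
n=19: L (options 17(W), 15(W), 14(W), 12(W) are all W)
n=20: W (go to 18, an L position)
n=21: W (go to 19, an L position)
n=22: W (go to 18, an L position)
n=23: W (go to 19, an L position)
n=24: W (go to 19, an L position)
n=25: W (go to 18, an L position)
n=26: W (go to 19, an L position)
n=27: L (options 25(W), 23(W), 22(W), 20(W) are all W)
Reading off the rows marked L gives the requested list; there are 7 such values of n.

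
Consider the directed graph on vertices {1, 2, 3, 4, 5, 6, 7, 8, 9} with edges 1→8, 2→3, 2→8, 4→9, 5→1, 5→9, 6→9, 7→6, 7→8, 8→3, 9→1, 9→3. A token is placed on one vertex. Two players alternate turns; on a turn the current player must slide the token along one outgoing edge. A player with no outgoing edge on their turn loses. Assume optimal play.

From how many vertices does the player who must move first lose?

Compute win/loss labels from the base case upward. A position with no move is L. Any other position is W if it can reach an L in one move, else L.
Every edge goes from a vertex to one that appears earlier in the order 3, 8, 1, 9, 5, 6, 4, 7, 2, so processing vertices in that order labels each vertex after all of its successors.
3: no outgoing edge → L
8: can move to 3, which is L ⇒ W
1: the only move is to 8(W), a W ⇒ L
9: can move to 1, which is L ⇒ W
5: can move to 1, which is L ⇒ W
6: the only move is to 9(W), a W ⇒ L
4: the only move is to 9(W), a W ⇒ L
7: can move to 6, which is L ⇒ W
2: can move to 3, which is L ⇒ W
The L vertices are 1, 3, 4, 6; that is 4 in all.

4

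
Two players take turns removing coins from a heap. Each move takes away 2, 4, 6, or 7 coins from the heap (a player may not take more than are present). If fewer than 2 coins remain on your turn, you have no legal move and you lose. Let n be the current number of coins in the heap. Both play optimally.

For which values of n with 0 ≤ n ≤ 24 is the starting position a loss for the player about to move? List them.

Build the W/L table. Terminal = L. A non-terminal position is W if it has a move to some L; otherwise it is L.
n=0: no move → L
n=1: no move → L
n=2: →0(L), so W
n=3: →1(L), so W
n=4: →0(L), so W
n=5: →1(L), so W
n=6: →0(L), so W
n=7: →1(L), so W
n=8: →1(L), so W
n=9: →7(W), 5(W), 3(W), 2(W) — all W, so L
n=10: →8(W), 6(W), 4(W), 3(W) — all W, so L
n=11: →9(L), so W
n=12: →10(L), so W
n=13: →9(L), so W
n=14: →10(L), so W
n=15: →9(L), so W
n=16: →10(L), so W
n=17: →10(L), so W
n=18: →16(W), 14(W), 12(W), 11(W) — all W, so L
n=19: →17(W), 15(W), 13(W), 12(W) — all W, so L
n=20: →18(L), so W
n=21: →19(L), so W
n=22: →18(L), so W
n=23: →19(L), so W
n=24: →18(L), so W
The losing starting values of n are exactly the entries labelled L in this table (6 of them).

0, 1, 9, 10, 18, 19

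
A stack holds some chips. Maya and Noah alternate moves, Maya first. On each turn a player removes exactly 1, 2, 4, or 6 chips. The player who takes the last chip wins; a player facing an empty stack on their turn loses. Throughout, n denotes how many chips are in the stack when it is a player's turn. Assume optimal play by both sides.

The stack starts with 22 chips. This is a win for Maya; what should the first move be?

Work bottom-up. With no move the player to move loses. Otherwise the position is W if at least one move leads to an L position for the opponent, and L if every move leads to a W.
n=0: no move → L
n=1: W (go to 0, an L position)
n=2: W (go to 0, an L position)
n=3: L (options 2(W), 1(W) are all W)
n=4: W (go to 3, an L position)
n=5: W (go to 3, an L position)
n=6: W (go to 0, an L position)
n=7: W (go to 3, an L position)
n=8: L (options 7(W), 6(W), 4(W), 2(W) are all W)
n=9: W (go to 8, an L position)
n=10: W (go to 8, an L position)
n=11: L (options 10(W), 9(W), 7(W), 5(W) are all W)
n=12: W (go to 11, an L position)
n=13: W (go to 11, an L position)
n=14: W (go to 8, an L position)
n=15: W (go to 11, an L position)
n=16: L (options 15(W), 14(W), 12(W), 10(W) are all W)
n=17: W (go to 16, an L position)
n=18: W (go to 16, an L position)
n=19: L (options 18(W), 17(W), 15(W), 13(W) are all W)
n=20: W (go to 19, an L position)
n=21: W (go to 19, an L position)
n=22: W (go to 16, an L position)
From 22, the L positions reachable in one move are: 16.

Remove 6, leaving 16.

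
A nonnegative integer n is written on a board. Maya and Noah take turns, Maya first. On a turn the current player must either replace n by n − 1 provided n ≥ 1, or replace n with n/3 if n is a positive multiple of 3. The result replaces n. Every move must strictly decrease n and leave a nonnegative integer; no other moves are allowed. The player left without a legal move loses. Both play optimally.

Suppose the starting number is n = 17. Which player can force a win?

Use the standard recursion: the mover loses at a terminal position; elsewhere, the mover wins exactly when some move hands the opponent an L position.
n=0: no move → L
n=1: W (go to 0, an L position)
n=2: L (sole option 1(W) is W)
n=3: W (go to 2, an L position)
n=4: L (sole option 3(W) is W)
n=5: W (go to 4, an L position)
n=6: W (go to 2, an L position)
n=7: L (sole option 6(W) is W)
n=8: W (go to 7, an L position)
n=9: L (options 3(W), 8(W) are all W)
n=10: W (go to 9, an L position)
n=11: L (sole option 10(W) is W)
n=12: W (go to 4, an L position)
n=13: L (sole option 12(W) is W)
n=14: W (go to 13, an L position)
n=15: L (options 5(W), 14(W) are all W)
n=16: W (go to 15, an L position)
n=17: L (sole option 16(W) is W)
The starting position 17 is L: whatever Maya does, the opponent receives a W position.

Noah wins.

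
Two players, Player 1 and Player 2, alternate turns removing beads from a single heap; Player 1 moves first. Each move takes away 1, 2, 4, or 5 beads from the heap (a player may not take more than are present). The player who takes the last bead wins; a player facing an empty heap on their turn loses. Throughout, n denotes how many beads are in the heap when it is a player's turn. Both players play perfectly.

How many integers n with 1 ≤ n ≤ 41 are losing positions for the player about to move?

13

Work bottom-up. With no move the player to move loses. Otherwise the position is W if at least one move leads to an L position for the opponent, and L if every move leads to a W.
n=0: no move → L
n=1: can move to 0, which is L ⇒ W
n=2: can move to 0, which is L ⇒ W
n=3: moves to 2(W), 1(W); every one is W ⇒ L
n=4: can move to 3, which is L ⇒ W
n=5: can move to 3, which is L ⇒ W
n=6: moves to 5(W), 4(W), 2(W), 1(W); every one is W ⇒ L
n=7: can move to 6, which is L ⇒ W
n=8: can move to 6, which is L ⇒ W
n=9: moves to 8(W), 7(W), 5(W), 4(W); every one is W ⇒ L
n=10: can move to 9, which is L ⇒ W
n=11: can move to 9, which is L ⇒ W
n=12: moves to 11(W), 10(W), 8(W), 7(W); every one is W ⇒ L
n=13: can move to 12, which is L ⇒ W
n=14: can move to 12, which is L ⇒ W
n=15: moves to 14(W), 13(W), 11(W), 10(W); every one is W ⇒ L
n=16: can move to 15, which is L ⇒ W
n=17: can move to 15, which is L ⇒ W
n=18: moves to 17(W), 16(W), 14(W), 13(W); every one is W ⇒ L
n=19: can move to 18, which is L ⇒ W
n=20: can move to 18, which is L ⇒ W
n=21: moves to 20(W), 19(W), 17(W), 16(W); every one is W ⇒ L
n=22: can move to 21, which is L ⇒ W
n=23: can move to 21, which is L ⇒ W
n=24: moves to 23(W), 22(W), 20(W), 19(W); every one is W ⇒ L
n=25: can move to 24, which is L ⇒ W
n=26: can move to 24, which is L ⇒ W
n=27: moves to 26(W), 25(W), 23(W), 22(W); every one is W ⇒ L
n=28: can move to 27, which is L ⇒ W
n=29: can move to 27, which is L ⇒ W
n=30: moves to 29(W), 28(W), 26(W), 25(W); every one is W ⇒ L
n=31: can move to 30, which is L ⇒ W
n=32: can move to 30, which is L ⇒ W
n=33: moves to 32(W), 31(W), 29(W), 28(W); every one is W ⇒ L
n=34: can move to 33, which is L ⇒ W
n=35: can move to 33, which is L ⇒ W
n=36: moves to 35(W), 34(W), 32(W), 31(W); every one is W ⇒ L
n=37: can move to 36, which is L ⇒ W
n=38: can move to 36, which is L ⇒ W
n=39: moves to 38(W), 37(W), 35(W), 34(W); every one is W ⇒ L
n=40: can move to 39, which is L ⇒ W
n=41: can move to 39, which is L ⇒ W
L entries with 1 ≤ n ≤ 41 (n=0 is outside the asked range and is not counted): n = 3, 6, 9, 12, 15, 18, 21, 24, 27, 30, 33, 36, 39; that makes 13.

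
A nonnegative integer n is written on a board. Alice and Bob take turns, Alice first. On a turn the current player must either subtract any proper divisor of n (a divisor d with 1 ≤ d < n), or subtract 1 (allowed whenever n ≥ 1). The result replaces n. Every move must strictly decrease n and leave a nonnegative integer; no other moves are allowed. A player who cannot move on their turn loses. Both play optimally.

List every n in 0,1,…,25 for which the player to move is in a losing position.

0, 2, 5, 7, 9, 11, 13, 15, 17, 19, 21, 23, 25

Compute win/loss labels from the base case upward. A position with no move is L. Any other position is W if it can reach an L in one move, else L.
n=0: no move → L
n=1: W (go to 0, an L position)
n=2: L (sole option 1(W) is W)
n=3: W (go to 2, an L position)
n=4: W (go to 2, an L position)
n=5: L (sole option 4(W) is W)
n=6: W (go to 5, an L position)
n=7: L (sole option 6(W) is W)
n=8: W (go to 7, an L position)
n=9: L (options 6(W), 8(W) are all W)
n=10: W (go to 5, an L position)
n=11: L (sole option 10(W) is W)
n=12: W (go to 9, an L position)
n=13: L (sole option 12(W) is W)
n=14: W (go to 7, an L position)
n=15: L (options 10(W), 12(W), 14(W) are all W)
n=16: W (go to 15, an L position)
n=17: L (sole option 16(W) is W)
n=18: W (go to 9, an L position)
n=19: L (sole option 18(W) is W)
n=20: W (go to 15, an L position)
n=21: L (options 14(W), 18(W), 20(W) are all W)
n=22: W (go to 11, an L position)
n=23: L (sole option 22(W) is W)
n=24: W (go to 21, an L position)
n=25: L (options 20(W), 24(W) are all W)
Reading off the rows marked L gives the requested list; there are 13 such values of n.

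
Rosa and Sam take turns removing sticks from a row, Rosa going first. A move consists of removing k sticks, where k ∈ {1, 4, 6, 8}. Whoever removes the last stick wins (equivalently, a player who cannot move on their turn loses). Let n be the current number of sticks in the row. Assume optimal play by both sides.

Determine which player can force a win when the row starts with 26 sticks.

Sam wins.

Work bottom-up. With no move the player to move loses. Otherwise the position is W if at least one move leads to an L position for the opponent, and L if every move leads to a W.
n=0: no move → L
n=1: →0(L), so W
n=2: →1(W) only, which is W, so L
n=3: →2(L), so W
n=4: →0(L), so W
n=5: →4(W), 1(W) — all W, so L
n=6: →5(L), so W
n=7: →6(W), 3(W), 1(W) — all W, so L
n=8: →7(L), so W
n=9: →5(L), so W
n=10: →2(L), so W
n=11: →7(L), so W
n=12: →11(W), 8(W), 6(W), 4(W) — all W, so L
n=13: →12(L), so W
n=14: →13(W), 10(W), 8(W), 6(W) — all W, so L
n=15: →14(L), so W
n=16: →12(L), so W
n=17: →16(W), 13(W), 11(W), 9(W) — all W, so L
n=18: →17(L), so W
n=19: →18(W), 15(W), 13(W), 11(W) — all W, so L
n=20: →19(L), so W
n=21: →17(L), so W
n=22: →14(L), so W
n=23: →19(L), so W
n=24: →23(W), 20(W), 18(W), 16(W) — all W, so L
n=25: →24(L), so W
n=26: →25(W), 22(W), 20(W), 18(W) — all W, so L
The starting position 26 is L: whatever Rosa does, the opponent receives a W position.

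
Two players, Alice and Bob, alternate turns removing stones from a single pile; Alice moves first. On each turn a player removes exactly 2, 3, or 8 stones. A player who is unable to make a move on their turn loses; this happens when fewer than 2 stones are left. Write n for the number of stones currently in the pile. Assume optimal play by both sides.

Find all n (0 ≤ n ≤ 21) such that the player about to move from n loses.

Use the standard recursion: the mover loses at a terminal position; elsewhere, the mover wins exactly when some move hands the opponent an L position.
n=0: no move → L
n=1: no move → L
n=2: reaches L-position 0 → W
n=3: reaches L-position 1 → W
n=4: reaches L-position 1 → W
n=5: only reaches 3(W), 2(W), all W → L
n=6: only reaches 4(W), 3(W), all W → L
n=7: reaches L-position 5 → W
n=8: reaches L-position 6 → W
n=9: reaches L-position 6 → W
n=10: only reaches 8(W), 7(W), 2(W), all W → L
n=11: only reaches 9(W), 8(W), 3(W), all W → L
n=12: reaches L-position 10 → W
n=13: reaches L-position 11 → W
n=14: reaches L-position 11 → W
n=15: only reaches 13(W), 12(W), 7(W), all W → L
n=16: only reaches 14(W), 13(W), 8(W), all W → L
n=17: reaches L-position 15 → W
n=18: reaches L-position 16 → W
n=19: reaches L-position 16 → W
n=20: only reaches 18(W), 17(W), 12(W), all W → L
n=21: only reaches 19(W), 18(W), 13(W), all W → L
The losing starting values of n are exactly the entries labelled L in this table (10 of them).

0, 1, 5, 6, 10, 11, 15, 16, 20, 21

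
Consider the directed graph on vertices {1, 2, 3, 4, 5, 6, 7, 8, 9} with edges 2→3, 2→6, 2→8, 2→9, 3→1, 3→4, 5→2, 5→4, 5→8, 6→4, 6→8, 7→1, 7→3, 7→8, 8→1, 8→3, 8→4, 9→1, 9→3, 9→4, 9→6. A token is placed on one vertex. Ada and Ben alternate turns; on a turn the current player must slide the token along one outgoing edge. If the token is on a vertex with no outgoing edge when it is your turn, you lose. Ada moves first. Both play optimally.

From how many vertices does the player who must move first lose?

3

Use the standard recursion: the mover loses at a terminal position; elsewhere, the mover wins exactly when some move hands the opponent an L position.
Every edge goes from a vertex to one that appears earlier in the order 4, 1, 3, 8, 7, 6, 9, 2, 5, so processing vertices in that order labels each vertex after all of its successors.
4: no outgoing edge → L
1: no outgoing edge → L
3: can move to 1, which is L ⇒ W
8: can move to 1, which is L ⇒ W
7: can move to 1, which is L ⇒ W
6: can move to 4, which is L ⇒ W
9: can move to 1, which is L ⇒ W
2: moves to 9(W), 6(W), 8(W), 3(W); every one is W ⇒ L
5: can move to 2, which is L ⇒ W
The L vertices are 1, 2, 4; that is 3 in all.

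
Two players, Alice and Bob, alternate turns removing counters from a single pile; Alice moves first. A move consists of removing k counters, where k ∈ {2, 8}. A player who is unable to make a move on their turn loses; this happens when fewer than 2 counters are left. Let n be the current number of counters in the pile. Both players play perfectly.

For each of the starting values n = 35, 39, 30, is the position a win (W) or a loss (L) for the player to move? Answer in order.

Positions with no move are L. A position that does have a move is losing for the player to move precisely when every available move leads to a winning position for the opponent. Fill in the labels:
n=0: no move → L
n=1: no move → L
n=2: reaches L-position 0 → W
n=3: reaches L-position 1 → W
n=4: only reaches 2(W), which is W → L
n=5: only reaches 3(W), which is W → L
n=6: reaches L-position 4 → W
n=7: reaches L-position 5 → W
n=8: reaches L-position 0 → W
n=9: reaches L-position 1 → W
n=10: only reaches 8(W), 2(W), all W → L
n=11: only reaches 9(W), 3(W), all W → L
n=12: reaches L-position 10 → W
n=13: reaches L-position 11 → W
n=14: only reaches 12(W), 6(W), all W → L
n=15: only reaches 13(W), 7(W), all W → L
n=16: reaches L-position 14 → W
n=17: reaches L-position 15 → W
n=18: reaches L-position 10 → W
n=19: reaches L-position 11 → W
n=20: only reaches 18(W), 12(W), all W → L
n=21: only reaches 19(W), 13(W), all W → L
n=22: reaches L-position 20 → W
n=23: reaches L-position 21 → W
n=24: only reaches 22(W), 16(W), all W → L
n=25: only reaches 23(W), 17(W), all W → L
n=26: reaches L-position 24 → W
n=27: reaches L-position 25 → W
n=28: reaches L-position 20 → W
n=29: reaches L-position 21 → W
n=30: only reaches 28(W), 22(W), all W → L
n=31: only reaches 29(W), 23(W), all W → L
n=32: reaches L-position 30 → W
n=33: reaches L-position 31 → W
n=34: only reaches 32(W), 26(W), all W → L
n=35: only reaches 33(W), 27(W), all W → L
n=36: reaches L-position 34 → W
n=37: reaches L-position 35 → W
n=38: reaches L-position 30 → W
n=39: reaches L-position 31 → W

35: L, 39: W, 30: L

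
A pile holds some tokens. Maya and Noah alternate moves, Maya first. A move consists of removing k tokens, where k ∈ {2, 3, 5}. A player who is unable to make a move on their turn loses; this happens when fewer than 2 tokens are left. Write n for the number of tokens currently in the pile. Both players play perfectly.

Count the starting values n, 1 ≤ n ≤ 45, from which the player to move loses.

Build the W/L table. Terminal = L. A non-terminal position is W if it has a move to some L; otherwise it is L.
n=0: no move → L
n=1: no move → L
n=2: →0(L), so W
n=3: →1(L), so W
n=4: →1(L), so W
n=5: →0(L), so W
n=6: →1(L), so W
n=7: →5(W), 4(W), 2(W) — all W, so L
n=8: →6(W), 5(W), 3(W) — all W, so L
n=9: →7(L), so W
n=10: →8(L), so W
n=11: →8(L), so W
n=12: →7(L), so W
n=13: →8(L), so W
n=14: →12(W), 11(W), 9(W) — all W, so L
n=15: →13(W), 12(W), 10(W) — all W, so L
n=16: →14(L), so W
n=17: →15(L), so W
n=18: →15(L), so W
n=19: →14(L), so W
n=20: →15(L), so W
n=21: →19(W), 18(W), 16(W) — all W, so L
n=22: →20(W), 19(W), 17(W) — all W, so L
n=23: →21(L), so W
n=24: →22(L), so W
n=25: →22(L), so W
n=26: →21(L), so W
n=27: →22(L), so W
n=28: →26(W), 25(W), 23(W) — all W, so L
n=29: →27(W), 26(W), 24(W) — all W, so L
n=30: →28(L), so W
n=31: →29(L), so W
n=32: →29(L), so W
n=33: →28(L), so W
n=34: →29(L), so W
n=35: →33(W), 32(W), 30(W) — all W, so L
n=36: →34(W), 33(W), 31(W) — all W, so L
n=37: →35(L), so W
n=38: →36(L), so W
n=39: →36(L), so W
n=40: →35(L), so W
n=41: →36(L), so W
n=42: →40(W), 39(W), 37(W) — all W, so L
n=43: →41(W), 40(W), 38(W) — all W, so L
n=44: →42(L), so W
n=45: →43(L), so W
L entries with 1 ≤ n ≤ 45 (n=0 is outside the asked range and is not counted): n = 1, 7, 8, 14, 15, 21, 22, 28, 29, 35, 36, 42, 43; that makes 13.

13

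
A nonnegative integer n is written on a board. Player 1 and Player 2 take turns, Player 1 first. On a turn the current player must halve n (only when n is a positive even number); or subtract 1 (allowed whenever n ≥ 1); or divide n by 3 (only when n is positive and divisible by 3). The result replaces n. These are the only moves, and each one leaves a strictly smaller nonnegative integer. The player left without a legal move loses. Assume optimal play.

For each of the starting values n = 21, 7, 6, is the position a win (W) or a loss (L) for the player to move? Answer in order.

21: W, 7: L, 6: W

Compute win/loss labels from the base case upward. A position with no move is L. Any other position is W if it can reach an L in one move, else L.
n=0: no move → L
n=1: →0(L), so W
n=2: →1(W) only, which is W, so L
n=3: →2(L), so W
n=4: →2(L), so W
n=5: →4(W) only, which is W, so L
n=6: →2(L), so W
n=7: →6(W) only, which is W, so L
n=8: →7(L), so W
n=9: →3(W), 8(W) — all W, so L
n=10: →5(L), so W
n=11: →10(W) only, which is W, so L
n=12: →11(L), so W
n=13: →12(W) only, which is W, so L
n=14: →7(L), so W
n=15: →5(L), so W
n=16: →8(W), 15(W) — all W, so L
n=17: →16(L), so W
n=18: →9(L), so W
n=19: →18(W) only, which is W, so L
n=20: →19(L), so W
n=21: →7(L), so W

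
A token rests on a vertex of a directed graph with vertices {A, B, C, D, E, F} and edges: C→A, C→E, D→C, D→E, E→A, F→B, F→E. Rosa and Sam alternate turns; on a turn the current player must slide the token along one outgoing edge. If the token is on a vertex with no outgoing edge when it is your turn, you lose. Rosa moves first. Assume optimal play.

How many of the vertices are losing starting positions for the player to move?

Classify positions by backward induction: terminal positions (no move available) are L. From any other position, the mover wins iff some move reaches an L.
Every edge goes from a vertex to one that appears earlier in the order B, A, E, C, F, D, so processing vertices in that order labels each vertex after all of its successors.
B: no outgoing edge → L
A: no outgoing edge → L
E: can move to A, which is L ⇒ W
C: can move to A, which is L ⇒ W
F: can move to B, which is L ⇒ W
D: moves to C(W), E(W); every one is W ⇒ L
The L vertices are A, B, D; that is 3 in all.

3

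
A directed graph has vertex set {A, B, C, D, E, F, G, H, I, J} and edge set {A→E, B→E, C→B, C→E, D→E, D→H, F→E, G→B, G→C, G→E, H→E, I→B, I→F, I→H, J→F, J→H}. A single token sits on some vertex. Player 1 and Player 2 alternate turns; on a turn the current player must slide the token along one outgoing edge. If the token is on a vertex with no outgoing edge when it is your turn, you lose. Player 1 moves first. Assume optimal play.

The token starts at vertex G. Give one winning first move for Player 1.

Use the standard recursion: the mover loses at a terminal position; elsewhere, the mover wins exactly when some move hands the opponent an L position.
Every edge goes from a vertex to one that appears earlier in the order E, H, F, A, J, B, I, C, G, D, so processing vertices in that order labels each vertex after all of its successors.
E: no outgoing edge → L
H: →E(L), so W
F: →E(L), so W
A: →E(L), so W
J: →F(W), H(W) — all W, so L
B: →E(L), so W
I: →B(W), F(W), H(W) — all W, so L
C: →E(L), so W
G: →E(L), so W
D: →E(L), so W
From G, the L positions reachable in one move are: E.

Move to E.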